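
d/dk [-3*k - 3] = -3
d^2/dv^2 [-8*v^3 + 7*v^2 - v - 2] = 14 - 48*v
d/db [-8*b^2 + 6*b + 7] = 6 - 16*b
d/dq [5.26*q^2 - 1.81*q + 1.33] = 10.52*q - 1.81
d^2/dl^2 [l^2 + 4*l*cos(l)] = -4*l*cos(l) - 8*sin(l) + 2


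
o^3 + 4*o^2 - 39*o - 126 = (o - 6)*(o + 3)*(o + 7)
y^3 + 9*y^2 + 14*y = y*(y + 2)*(y + 7)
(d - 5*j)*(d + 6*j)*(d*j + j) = d^3*j + d^2*j^2 + d^2*j - 30*d*j^3 + d*j^2 - 30*j^3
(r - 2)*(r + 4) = r^2 + 2*r - 8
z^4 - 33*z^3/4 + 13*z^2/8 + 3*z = z*(z - 8)*(z - 3/4)*(z + 1/2)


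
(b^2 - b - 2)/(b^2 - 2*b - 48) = (-b^2 + b + 2)/(-b^2 + 2*b + 48)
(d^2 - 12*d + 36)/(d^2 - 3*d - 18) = (d - 6)/(d + 3)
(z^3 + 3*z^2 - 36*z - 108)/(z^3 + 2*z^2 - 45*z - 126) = (z - 6)/(z - 7)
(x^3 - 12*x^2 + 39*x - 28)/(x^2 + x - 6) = (x^3 - 12*x^2 + 39*x - 28)/(x^2 + x - 6)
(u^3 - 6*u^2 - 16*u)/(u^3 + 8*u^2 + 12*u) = (u - 8)/(u + 6)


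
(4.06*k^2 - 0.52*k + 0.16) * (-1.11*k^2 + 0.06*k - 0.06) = -4.5066*k^4 + 0.8208*k^3 - 0.4524*k^2 + 0.0408*k - 0.0096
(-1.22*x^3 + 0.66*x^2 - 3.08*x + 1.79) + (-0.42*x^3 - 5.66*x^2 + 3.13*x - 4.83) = -1.64*x^3 - 5.0*x^2 + 0.0499999999999998*x - 3.04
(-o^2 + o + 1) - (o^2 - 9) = -2*o^2 + o + 10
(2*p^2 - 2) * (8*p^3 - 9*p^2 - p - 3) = 16*p^5 - 18*p^4 - 18*p^3 + 12*p^2 + 2*p + 6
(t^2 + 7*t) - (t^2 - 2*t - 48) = 9*t + 48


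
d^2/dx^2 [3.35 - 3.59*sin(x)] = 3.59*sin(x)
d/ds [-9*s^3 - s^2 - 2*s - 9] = -27*s^2 - 2*s - 2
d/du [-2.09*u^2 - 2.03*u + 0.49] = -4.18*u - 2.03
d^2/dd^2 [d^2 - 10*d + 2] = 2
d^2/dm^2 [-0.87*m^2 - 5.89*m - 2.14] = -1.74000000000000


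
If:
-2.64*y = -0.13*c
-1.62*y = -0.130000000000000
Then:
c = 1.63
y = 0.08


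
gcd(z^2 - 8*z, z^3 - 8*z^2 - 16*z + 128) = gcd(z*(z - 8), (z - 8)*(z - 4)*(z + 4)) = z - 8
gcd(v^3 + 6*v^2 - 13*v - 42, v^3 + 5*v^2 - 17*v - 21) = v^2 + 4*v - 21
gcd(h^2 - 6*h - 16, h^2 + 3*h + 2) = h + 2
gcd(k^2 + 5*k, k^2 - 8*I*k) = k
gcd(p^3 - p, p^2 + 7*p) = p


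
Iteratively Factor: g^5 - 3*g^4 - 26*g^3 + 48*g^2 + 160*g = (g + 4)*(g^4 - 7*g^3 + 2*g^2 + 40*g) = (g - 4)*(g + 4)*(g^3 - 3*g^2 - 10*g) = g*(g - 4)*(g + 4)*(g^2 - 3*g - 10) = g*(g - 5)*(g - 4)*(g + 4)*(g + 2)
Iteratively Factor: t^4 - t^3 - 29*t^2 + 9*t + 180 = (t - 3)*(t^3 + 2*t^2 - 23*t - 60) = (t - 3)*(t + 3)*(t^2 - t - 20) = (t - 3)*(t + 3)*(t + 4)*(t - 5)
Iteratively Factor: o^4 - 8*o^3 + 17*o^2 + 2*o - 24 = (o + 1)*(o^3 - 9*o^2 + 26*o - 24) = (o - 3)*(o + 1)*(o^2 - 6*o + 8) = (o - 3)*(o - 2)*(o + 1)*(o - 4)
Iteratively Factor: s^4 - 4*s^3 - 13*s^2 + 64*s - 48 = (s + 4)*(s^3 - 8*s^2 + 19*s - 12) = (s - 3)*(s + 4)*(s^2 - 5*s + 4) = (s - 3)*(s - 1)*(s + 4)*(s - 4)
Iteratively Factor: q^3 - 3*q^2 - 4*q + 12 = (q + 2)*(q^2 - 5*q + 6) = (q - 2)*(q + 2)*(q - 3)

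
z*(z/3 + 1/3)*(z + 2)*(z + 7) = z^4/3 + 10*z^3/3 + 23*z^2/3 + 14*z/3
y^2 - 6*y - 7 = (y - 7)*(y + 1)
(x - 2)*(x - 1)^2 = x^3 - 4*x^2 + 5*x - 2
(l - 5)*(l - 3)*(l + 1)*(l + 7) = l^4 - 42*l^2 + 64*l + 105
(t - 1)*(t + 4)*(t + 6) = t^3 + 9*t^2 + 14*t - 24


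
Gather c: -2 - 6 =-8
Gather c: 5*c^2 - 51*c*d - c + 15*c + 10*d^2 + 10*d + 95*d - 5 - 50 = 5*c^2 + c*(14 - 51*d) + 10*d^2 + 105*d - 55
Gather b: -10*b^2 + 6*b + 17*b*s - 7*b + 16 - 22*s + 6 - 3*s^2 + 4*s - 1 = -10*b^2 + b*(17*s - 1) - 3*s^2 - 18*s + 21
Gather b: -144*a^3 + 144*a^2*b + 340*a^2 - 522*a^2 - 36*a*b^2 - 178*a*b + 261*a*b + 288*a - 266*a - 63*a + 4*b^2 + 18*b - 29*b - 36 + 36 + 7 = -144*a^3 - 182*a^2 - 41*a + b^2*(4 - 36*a) + b*(144*a^2 + 83*a - 11) + 7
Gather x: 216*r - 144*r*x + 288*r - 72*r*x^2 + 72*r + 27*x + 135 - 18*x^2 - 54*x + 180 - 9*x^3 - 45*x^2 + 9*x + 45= 576*r - 9*x^3 + x^2*(-72*r - 63) + x*(-144*r - 18) + 360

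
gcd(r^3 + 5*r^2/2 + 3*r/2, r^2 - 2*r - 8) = 1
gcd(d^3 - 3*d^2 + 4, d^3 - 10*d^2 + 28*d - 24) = d^2 - 4*d + 4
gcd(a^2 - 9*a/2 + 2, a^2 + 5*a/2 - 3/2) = a - 1/2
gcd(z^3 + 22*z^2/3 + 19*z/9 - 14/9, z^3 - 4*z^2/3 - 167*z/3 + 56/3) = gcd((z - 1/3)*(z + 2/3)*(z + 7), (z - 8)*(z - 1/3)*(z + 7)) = z^2 + 20*z/3 - 7/3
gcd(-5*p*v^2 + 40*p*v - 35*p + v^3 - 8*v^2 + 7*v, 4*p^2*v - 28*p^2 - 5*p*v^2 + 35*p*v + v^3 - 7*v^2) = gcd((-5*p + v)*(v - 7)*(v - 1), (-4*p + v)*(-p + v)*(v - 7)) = v - 7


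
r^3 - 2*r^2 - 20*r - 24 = (r - 6)*(r + 2)^2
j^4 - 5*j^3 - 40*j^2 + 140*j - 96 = (j - 8)*(j - 2)*(j - 1)*(j + 6)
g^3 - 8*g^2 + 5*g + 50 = (g - 5)^2*(g + 2)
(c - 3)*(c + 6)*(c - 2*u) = c^3 - 2*c^2*u + 3*c^2 - 6*c*u - 18*c + 36*u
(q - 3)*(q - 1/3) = q^2 - 10*q/3 + 1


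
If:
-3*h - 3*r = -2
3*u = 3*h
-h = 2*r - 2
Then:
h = -2/3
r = 4/3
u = -2/3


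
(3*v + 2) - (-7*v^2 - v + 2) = 7*v^2 + 4*v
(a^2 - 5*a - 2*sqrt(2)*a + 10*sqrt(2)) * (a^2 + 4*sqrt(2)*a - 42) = a^4 - 5*a^3 + 2*sqrt(2)*a^3 - 58*a^2 - 10*sqrt(2)*a^2 + 84*sqrt(2)*a + 290*a - 420*sqrt(2)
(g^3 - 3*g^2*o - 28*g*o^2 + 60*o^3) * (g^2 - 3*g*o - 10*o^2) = g^5 - 6*g^4*o - 29*g^3*o^2 + 174*g^2*o^3 + 100*g*o^4 - 600*o^5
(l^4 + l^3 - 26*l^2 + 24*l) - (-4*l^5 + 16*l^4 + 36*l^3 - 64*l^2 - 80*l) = 4*l^5 - 15*l^4 - 35*l^3 + 38*l^2 + 104*l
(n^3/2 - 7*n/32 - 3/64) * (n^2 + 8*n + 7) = n^5/2 + 4*n^4 + 105*n^3/32 - 115*n^2/64 - 61*n/32 - 21/64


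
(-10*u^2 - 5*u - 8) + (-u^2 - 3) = -11*u^2 - 5*u - 11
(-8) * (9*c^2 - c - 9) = -72*c^2 + 8*c + 72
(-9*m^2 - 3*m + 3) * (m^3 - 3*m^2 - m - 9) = -9*m^5 + 24*m^4 + 21*m^3 + 75*m^2 + 24*m - 27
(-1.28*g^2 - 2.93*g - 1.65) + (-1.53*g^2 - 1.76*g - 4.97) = -2.81*g^2 - 4.69*g - 6.62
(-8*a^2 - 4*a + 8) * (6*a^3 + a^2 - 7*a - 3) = -48*a^5 - 32*a^4 + 100*a^3 + 60*a^2 - 44*a - 24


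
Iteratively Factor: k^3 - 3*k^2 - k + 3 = (k - 3)*(k^2 - 1) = (k - 3)*(k + 1)*(k - 1)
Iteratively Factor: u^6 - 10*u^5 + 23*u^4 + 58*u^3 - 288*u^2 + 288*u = (u - 3)*(u^5 - 7*u^4 + 2*u^3 + 64*u^2 - 96*u) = (u - 4)*(u - 3)*(u^4 - 3*u^3 - 10*u^2 + 24*u) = (u - 4)*(u - 3)*(u - 2)*(u^3 - u^2 - 12*u) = u*(u - 4)*(u - 3)*(u - 2)*(u^2 - u - 12) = u*(u - 4)*(u - 3)*(u - 2)*(u + 3)*(u - 4)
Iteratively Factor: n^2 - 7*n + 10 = (n - 2)*(n - 5)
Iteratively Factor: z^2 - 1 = (z - 1)*(z + 1)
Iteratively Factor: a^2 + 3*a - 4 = (a - 1)*(a + 4)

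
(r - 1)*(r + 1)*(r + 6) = r^3 + 6*r^2 - r - 6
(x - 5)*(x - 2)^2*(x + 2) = x^4 - 7*x^3 + 6*x^2 + 28*x - 40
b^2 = b^2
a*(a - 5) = a^2 - 5*a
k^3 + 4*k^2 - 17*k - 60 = (k - 4)*(k + 3)*(k + 5)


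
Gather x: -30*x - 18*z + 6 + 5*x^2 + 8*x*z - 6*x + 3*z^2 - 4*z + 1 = 5*x^2 + x*(8*z - 36) + 3*z^2 - 22*z + 7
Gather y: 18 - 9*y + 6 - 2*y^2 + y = -2*y^2 - 8*y + 24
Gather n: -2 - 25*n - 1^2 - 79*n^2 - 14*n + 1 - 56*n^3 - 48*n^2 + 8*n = -56*n^3 - 127*n^2 - 31*n - 2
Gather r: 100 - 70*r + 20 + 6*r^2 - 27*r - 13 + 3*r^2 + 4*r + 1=9*r^2 - 93*r + 108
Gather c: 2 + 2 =4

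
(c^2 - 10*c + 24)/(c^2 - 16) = (c - 6)/(c + 4)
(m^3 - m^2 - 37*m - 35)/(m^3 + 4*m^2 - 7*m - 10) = (m - 7)/(m - 2)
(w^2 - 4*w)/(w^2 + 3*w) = (w - 4)/(w + 3)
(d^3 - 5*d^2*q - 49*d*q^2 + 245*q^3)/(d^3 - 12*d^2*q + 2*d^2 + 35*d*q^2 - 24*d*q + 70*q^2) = (d + 7*q)/(d + 2)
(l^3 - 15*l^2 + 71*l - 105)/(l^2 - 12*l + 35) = l - 3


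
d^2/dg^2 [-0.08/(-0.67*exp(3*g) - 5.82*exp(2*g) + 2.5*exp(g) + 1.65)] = ((-0.4824*exp(2*g) - 1.8624*exp(g) + 0.2)*(0.67*exp(3*g) + 5.82*exp(2*g) - 2.5*exp(g) - 1.65) + 0.08*(2.01*exp(2*g) + 11.64*exp(g) - 2.5)*(4.02*exp(2*g) + 23.28*exp(g) - 5.0)*exp(g))*exp(g)/(0.67*exp(3*g) + 5.82*exp(2*g) - 2.5*exp(g) - 1.65)^3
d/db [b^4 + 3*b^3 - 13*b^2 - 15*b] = 4*b^3 + 9*b^2 - 26*b - 15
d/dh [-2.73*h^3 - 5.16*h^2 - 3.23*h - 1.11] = -8.19*h^2 - 10.32*h - 3.23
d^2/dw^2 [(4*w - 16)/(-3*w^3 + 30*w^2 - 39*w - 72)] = 8*(-(w - 4)*(3*w^2 - 20*w + 13)^2 + (3*w^2 - 20*w + (w - 4)*(3*w - 10) + 13)*(w^3 - 10*w^2 + 13*w + 24))/(3*(w^3 - 10*w^2 + 13*w + 24)^3)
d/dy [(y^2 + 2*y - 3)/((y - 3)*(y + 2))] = 3*(-y^2 - 2*y - 5)/(y^4 - 2*y^3 - 11*y^2 + 12*y + 36)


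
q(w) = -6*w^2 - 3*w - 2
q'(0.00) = -3.00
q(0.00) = -2.00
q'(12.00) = -147.00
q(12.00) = -902.00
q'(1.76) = -24.12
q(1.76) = -25.87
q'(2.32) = -30.84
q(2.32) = -41.25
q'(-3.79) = 42.48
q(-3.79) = -76.81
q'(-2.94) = 32.28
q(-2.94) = -45.04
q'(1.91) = -25.92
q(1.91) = -29.62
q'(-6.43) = 74.16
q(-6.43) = -230.78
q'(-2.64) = 28.68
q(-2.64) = -35.90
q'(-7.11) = 82.32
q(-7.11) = -283.98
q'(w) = -12*w - 3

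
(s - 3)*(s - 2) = s^2 - 5*s + 6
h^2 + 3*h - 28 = (h - 4)*(h + 7)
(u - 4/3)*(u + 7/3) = u^2 + u - 28/9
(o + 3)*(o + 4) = o^2 + 7*o + 12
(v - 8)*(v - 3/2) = v^2 - 19*v/2 + 12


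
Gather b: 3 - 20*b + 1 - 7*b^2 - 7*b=-7*b^2 - 27*b + 4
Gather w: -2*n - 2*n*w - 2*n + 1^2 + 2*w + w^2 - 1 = -4*n + w^2 + w*(2 - 2*n)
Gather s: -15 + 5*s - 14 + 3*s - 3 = 8*s - 32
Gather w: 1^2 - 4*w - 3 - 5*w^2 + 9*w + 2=-5*w^2 + 5*w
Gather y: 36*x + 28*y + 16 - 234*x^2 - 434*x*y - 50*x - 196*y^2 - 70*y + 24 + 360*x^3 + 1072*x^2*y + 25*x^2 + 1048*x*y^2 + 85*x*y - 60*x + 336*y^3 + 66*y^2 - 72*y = 360*x^3 - 209*x^2 - 74*x + 336*y^3 + y^2*(1048*x - 130) + y*(1072*x^2 - 349*x - 114) + 40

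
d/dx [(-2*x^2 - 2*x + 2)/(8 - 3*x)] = 2*(3*x^2 - 16*x - 5)/(9*x^2 - 48*x + 64)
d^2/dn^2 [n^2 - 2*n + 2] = 2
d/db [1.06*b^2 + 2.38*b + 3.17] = 2.12*b + 2.38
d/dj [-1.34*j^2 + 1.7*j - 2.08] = 1.7 - 2.68*j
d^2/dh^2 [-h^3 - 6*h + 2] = -6*h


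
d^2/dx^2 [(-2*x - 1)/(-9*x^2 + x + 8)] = 2*((-54*x - 7)*(-9*x^2 + x + 8) - (2*x + 1)*(18*x - 1)^2)/(-9*x^2 + x + 8)^3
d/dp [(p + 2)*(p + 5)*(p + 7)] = 3*p^2 + 28*p + 59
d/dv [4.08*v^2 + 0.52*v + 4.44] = 8.16*v + 0.52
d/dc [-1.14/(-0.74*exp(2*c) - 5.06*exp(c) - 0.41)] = (-1.6872*exp(c) - 5.7684)*exp(c)/(0.74*exp(2*c) + 5.06*exp(c) + 0.41)^2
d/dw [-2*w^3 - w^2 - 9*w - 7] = -6*w^2 - 2*w - 9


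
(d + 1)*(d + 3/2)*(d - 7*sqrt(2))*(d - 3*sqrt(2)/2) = d^4 - 17*sqrt(2)*d^3/2 + 5*d^3/2 - 85*sqrt(2)*d^2/4 + 45*d^2/2 - 51*sqrt(2)*d/4 + 105*d/2 + 63/2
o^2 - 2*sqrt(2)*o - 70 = (o - 7*sqrt(2))*(o + 5*sqrt(2))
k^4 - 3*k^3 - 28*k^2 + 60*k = k*(k - 6)*(k - 2)*(k + 5)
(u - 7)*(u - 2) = u^2 - 9*u + 14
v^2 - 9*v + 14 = (v - 7)*(v - 2)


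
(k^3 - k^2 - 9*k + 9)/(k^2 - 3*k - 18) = (k^2 - 4*k + 3)/(k - 6)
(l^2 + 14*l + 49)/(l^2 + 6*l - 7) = (l + 7)/(l - 1)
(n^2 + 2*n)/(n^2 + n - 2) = n/(n - 1)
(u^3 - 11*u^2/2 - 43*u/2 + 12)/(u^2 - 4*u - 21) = (u^2 - 17*u/2 + 4)/(u - 7)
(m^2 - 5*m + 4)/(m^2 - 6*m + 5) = (m - 4)/(m - 5)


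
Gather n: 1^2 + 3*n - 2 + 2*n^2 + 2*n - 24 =2*n^2 + 5*n - 25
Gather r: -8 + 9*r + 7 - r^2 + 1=-r^2 + 9*r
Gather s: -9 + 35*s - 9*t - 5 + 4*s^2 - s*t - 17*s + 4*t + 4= 4*s^2 + s*(18 - t) - 5*t - 10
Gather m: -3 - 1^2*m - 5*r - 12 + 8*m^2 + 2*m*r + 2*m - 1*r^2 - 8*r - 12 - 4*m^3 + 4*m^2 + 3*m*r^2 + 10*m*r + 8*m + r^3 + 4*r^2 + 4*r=-4*m^3 + 12*m^2 + m*(3*r^2 + 12*r + 9) + r^3 + 3*r^2 - 9*r - 27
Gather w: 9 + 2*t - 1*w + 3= 2*t - w + 12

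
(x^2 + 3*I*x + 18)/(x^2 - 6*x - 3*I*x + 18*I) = (x + 6*I)/(x - 6)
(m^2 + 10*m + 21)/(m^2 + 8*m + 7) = (m + 3)/(m + 1)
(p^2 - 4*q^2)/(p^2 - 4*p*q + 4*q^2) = (p + 2*q)/(p - 2*q)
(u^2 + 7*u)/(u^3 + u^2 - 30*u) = (u + 7)/(u^2 + u - 30)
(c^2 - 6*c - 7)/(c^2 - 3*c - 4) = (c - 7)/(c - 4)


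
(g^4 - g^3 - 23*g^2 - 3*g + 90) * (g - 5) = g^5 - 6*g^4 - 18*g^3 + 112*g^2 + 105*g - 450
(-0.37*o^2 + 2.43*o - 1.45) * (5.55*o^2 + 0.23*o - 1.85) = -2.0535*o^4 + 13.4014*o^3 - 6.8041*o^2 - 4.829*o + 2.6825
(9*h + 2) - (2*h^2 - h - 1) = -2*h^2 + 10*h + 3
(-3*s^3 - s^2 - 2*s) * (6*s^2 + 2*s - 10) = -18*s^5 - 12*s^4 + 16*s^3 + 6*s^2 + 20*s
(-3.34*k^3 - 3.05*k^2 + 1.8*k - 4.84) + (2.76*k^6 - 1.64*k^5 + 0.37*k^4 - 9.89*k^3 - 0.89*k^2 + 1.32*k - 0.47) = 2.76*k^6 - 1.64*k^5 + 0.37*k^4 - 13.23*k^3 - 3.94*k^2 + 3.12*k - 5.31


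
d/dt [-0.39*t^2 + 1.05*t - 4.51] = 1.05 - 0.78*t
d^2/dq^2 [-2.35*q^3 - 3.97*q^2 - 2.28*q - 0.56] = -14.1*q - 7.94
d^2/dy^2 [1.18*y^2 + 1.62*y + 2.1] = 2.36000000000000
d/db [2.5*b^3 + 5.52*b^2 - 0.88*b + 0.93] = 7.5*b^2 + 11.04*b - 0.88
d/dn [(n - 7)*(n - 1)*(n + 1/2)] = 3*n^2 - 15*n + 3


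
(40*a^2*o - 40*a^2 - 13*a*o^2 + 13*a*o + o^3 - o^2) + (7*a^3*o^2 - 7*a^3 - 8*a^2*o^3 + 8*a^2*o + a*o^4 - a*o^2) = 7*a^3*o^2 - 7*a^3 - 8*a^2*o^3 + 48*a^2*o - 40*a^2 + a*o^4 - 14*a*o^2 + 13*a*o + o^3 - o^2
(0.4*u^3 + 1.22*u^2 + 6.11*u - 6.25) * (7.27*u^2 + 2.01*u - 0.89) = 2.908*u^5 + 9.6734*u^4 + 46.5159*u^3 - 34.2422*u^2 - 18.0004*u + 5.5625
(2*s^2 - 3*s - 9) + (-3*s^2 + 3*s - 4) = -s^2 - 13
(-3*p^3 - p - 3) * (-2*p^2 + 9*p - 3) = 6*p^5 - 27*p^4 + 11*p^3 - 3*p^2 - 24*p + 9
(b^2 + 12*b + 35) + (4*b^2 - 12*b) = 5*b^2 + 35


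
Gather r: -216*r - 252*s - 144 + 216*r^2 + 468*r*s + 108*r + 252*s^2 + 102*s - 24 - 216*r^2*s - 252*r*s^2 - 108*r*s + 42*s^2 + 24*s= r^2*(216 - 216*s) + r*(-252*s^2 + 360*s - 108) + 294*s^2 - 126*s - 168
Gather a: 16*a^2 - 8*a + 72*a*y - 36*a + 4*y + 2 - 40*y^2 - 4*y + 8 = 16*a^2 + a*(72*y - 44) - 40*y^2 + 10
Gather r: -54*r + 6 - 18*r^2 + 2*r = -18*r^2 - 52*r + 6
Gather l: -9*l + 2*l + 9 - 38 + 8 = -7*l - 21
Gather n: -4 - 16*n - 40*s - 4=-16*n - 40*s - 8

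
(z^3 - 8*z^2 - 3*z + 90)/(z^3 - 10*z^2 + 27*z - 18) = (z^2 - 2*z - 15)/(z^2 - 4*z + 3)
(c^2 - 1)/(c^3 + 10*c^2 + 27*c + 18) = (c - 1)/(c^2 + 9*c + 18)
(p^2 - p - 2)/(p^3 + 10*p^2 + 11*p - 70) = (p + 1)/(p^2 + 12*p + 35)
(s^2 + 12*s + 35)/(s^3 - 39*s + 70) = (s + 5)/(s^2 - 7*s + 10)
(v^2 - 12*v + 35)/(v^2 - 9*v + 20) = (v - 7)/(v - 4)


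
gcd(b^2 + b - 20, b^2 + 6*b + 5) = b + 5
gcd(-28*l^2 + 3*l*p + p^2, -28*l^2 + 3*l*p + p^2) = -28*l^2 + 3*l*p + p^2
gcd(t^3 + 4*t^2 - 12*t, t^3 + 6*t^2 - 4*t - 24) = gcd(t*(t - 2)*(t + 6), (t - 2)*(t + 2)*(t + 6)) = t^2 + 4*t - 12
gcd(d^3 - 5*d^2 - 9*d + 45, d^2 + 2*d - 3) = d + 3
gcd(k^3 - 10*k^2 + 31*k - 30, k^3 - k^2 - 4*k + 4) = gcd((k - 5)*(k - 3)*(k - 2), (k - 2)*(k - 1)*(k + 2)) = k - 2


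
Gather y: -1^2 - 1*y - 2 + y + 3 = 0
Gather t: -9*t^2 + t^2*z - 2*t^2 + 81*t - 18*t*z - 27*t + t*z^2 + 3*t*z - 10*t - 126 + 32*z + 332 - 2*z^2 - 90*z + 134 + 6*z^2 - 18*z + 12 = t^2*(z - 11) + t*(z^2 - 15*z + 44) + 4*z^2 - 76*z + 352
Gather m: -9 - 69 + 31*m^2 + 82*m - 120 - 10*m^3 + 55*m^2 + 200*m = -10*m^3 + 86*m^2 + 282*m - 198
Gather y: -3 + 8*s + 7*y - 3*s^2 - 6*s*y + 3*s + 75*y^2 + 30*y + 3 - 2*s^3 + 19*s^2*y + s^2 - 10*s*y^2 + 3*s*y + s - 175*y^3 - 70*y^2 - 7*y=-2*s^3 - 2*s^2 + 12*s - 175*y^3 + y^2*(5 - 10*s) + y*(19*s^2 - 3*s + 30)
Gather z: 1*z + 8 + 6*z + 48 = 7*z + 56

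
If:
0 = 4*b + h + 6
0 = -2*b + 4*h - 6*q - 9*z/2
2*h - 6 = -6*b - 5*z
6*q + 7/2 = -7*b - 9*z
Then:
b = -43/92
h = -95/23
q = -949/184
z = 157/46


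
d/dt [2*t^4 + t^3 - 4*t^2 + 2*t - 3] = 8*t^3 + 3*t^2 - 8*t + 2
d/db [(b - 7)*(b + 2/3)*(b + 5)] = 3*b^2 - 8*b/3 - 109/3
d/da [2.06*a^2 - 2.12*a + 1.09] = 4.12*a - 2.12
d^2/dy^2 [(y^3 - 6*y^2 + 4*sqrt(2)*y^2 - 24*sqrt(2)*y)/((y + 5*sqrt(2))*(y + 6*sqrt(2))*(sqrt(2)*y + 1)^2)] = 4*(y^7 - 18*y^6 + 11*sqrt(2)*y^6 - 342*sqrt(2)*y^5 + 18*y^5 - 5148*y^4 - 650*sqrt(2)*y^4 - 18999*sqrt(2)*y^3 - 6929*y^3 - 62100*y^2 - 15210*sqrt(2)*y^2 - 23400*y + 720*sqrt(2)*y + 7200*sqrt(2) + 177840)/(4*y^10 + 140*sqrt(2)*y^9 + 4164*y^8 + 34136*sqrt(2)*y^7 + 334529*y^6 + 993201*sqrt(2)*y^5 + 3471002*y^4 + 3377662*sqrt(2)*y^3 + 3596760*y^2 + 982800*sqrt(2)*y + 216000)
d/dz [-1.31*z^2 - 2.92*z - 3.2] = -2.62*z - 2.92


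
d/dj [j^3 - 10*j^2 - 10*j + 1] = 3*j^2 - 20*j - 10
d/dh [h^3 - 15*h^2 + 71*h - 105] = 3*h^2 - 30*h + 71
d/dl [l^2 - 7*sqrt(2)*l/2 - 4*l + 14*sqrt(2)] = 2*l - 7*sqrt(2)/2 - 4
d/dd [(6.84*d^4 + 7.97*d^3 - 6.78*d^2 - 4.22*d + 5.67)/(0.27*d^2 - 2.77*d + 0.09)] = (3.6936*d^5 - 54.6885*d^4 - 41.6914*d^3 + 22.0719*d^2 - 4.2822*d + 15.3261)/(0.0729*d^4 - 1.4958*d^3 + 7.7215*d^2 - 0.4986*d + 0.0081)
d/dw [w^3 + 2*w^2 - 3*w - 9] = 3*w^2 + 4*w - 3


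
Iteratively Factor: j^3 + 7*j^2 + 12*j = (j + 4)*(j^2 + 3*j) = (j + 3)*(j + 4)*(j)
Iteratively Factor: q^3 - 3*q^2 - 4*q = (q - 4)*(q^2 + q) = q*(q - 4)*(q + 1)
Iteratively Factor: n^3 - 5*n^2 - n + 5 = (n - 1)*(n^2 - 4*n - 5) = (n - 1)*(n + 1)*(n - 5)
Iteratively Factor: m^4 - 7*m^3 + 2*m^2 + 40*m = (m - 4)*(m^3 - 3*m^2 - 10*m) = (m - 5)*(m - 4)*(m^2 + 2*m) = m*(m - 5)*(m - 4)*(m + 2)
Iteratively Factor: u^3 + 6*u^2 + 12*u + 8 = (u + 2)*(u^2 + 4*u + 4) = (u + 2)^2*(u + 2)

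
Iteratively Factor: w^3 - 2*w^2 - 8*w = (w - 4)*(w^2 + 2*w) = w*(w - 4)*(w + 2)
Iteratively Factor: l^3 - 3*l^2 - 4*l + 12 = (l - 3)*(l^2 - 4) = (l - 3)*(l - 2)*(l + 2)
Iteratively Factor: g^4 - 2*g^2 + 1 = (g - 1)*(g^3 + g^2 - g - 1) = (g - 1)^2*(g^2 + 2*g + 1) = (g - 1)^2*(g + 1)*(g + 1)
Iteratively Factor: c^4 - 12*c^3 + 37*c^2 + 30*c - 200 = (c - 5)*(c^3 - 7*c^2 + 2*c + 40) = (c - 5)^2*(c^2 - 2*c - 8) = (c - 5)^2*(c + 2)*(c - 4)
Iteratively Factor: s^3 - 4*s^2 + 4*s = (s - 2)*(s^2 - 2*s) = (s - 2)^2*(s)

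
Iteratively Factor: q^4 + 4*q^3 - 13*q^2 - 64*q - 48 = (q + 1)*(q^3 + 3*q^2 - 16*q - 48) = (q + 1)*(q + 3)*(q^2 - 16) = (q - 4)*(q + 1)*(q + 3)*(q + 4)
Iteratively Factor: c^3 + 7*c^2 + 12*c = (c + 4)*(c^2 + 3*c) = c*(c + 4)*(c + 3)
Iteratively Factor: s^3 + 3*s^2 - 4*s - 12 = (s + 2)*(s^2 + s - 6) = (s + 2)*(s + 3)*(s - 2)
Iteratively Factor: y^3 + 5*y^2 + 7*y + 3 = (y + 3)*(y^2 + 2*y + 1) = (y + 1)*(y + 3)*(y + 1)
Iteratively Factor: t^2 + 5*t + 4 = (t + 4)*(t + 1)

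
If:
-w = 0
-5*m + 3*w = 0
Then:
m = 0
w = 0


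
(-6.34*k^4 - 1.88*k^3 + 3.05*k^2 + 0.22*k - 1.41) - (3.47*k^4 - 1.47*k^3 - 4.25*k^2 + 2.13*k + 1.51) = -9.81*k^4 - 0.41*k^3 + 7.3*k^2 - 1.91*k - 2.92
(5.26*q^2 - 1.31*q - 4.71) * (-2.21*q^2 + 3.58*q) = -11.6246*q^4 + 21.7259*q^3 + 5.7193*q^2 - 16.8618*q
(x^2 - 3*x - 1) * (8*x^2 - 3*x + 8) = 8*x^4 - 27*x^3 + 9*x^2 - 21*x - 8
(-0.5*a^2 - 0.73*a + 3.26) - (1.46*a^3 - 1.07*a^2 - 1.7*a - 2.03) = -1.46*a^3 + 0.57*a^2 + 0.97*a + 5.29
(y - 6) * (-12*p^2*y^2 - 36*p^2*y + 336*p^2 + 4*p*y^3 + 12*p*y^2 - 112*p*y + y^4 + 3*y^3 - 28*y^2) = -12*p^2*y^3 + 36*p^2*y^2 + 552*p^2*y - 2016*p^2 + 4*p*y^4 - 12*p*y^3 - 184*p*y^2 + 672*p*y + y^5 - 3*y^4 - 46*y^3 + 168*y^2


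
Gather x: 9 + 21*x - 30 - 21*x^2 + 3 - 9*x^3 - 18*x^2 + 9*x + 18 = -9*x^3 - 39*x^2 + 30*x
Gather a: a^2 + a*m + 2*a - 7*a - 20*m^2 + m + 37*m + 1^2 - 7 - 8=a^2 + a*(m - 5) - 20*m^2 + 38*m - 14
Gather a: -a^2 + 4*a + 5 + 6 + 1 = -a^2 + 4*a + 12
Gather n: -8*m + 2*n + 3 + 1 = -8*m + 2*n + 4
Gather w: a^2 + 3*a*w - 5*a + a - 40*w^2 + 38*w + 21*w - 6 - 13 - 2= a^2 - 4*a - 40*w^2 + w*(3*a + 59) - 21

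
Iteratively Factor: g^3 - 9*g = (g - 3)*(g^2 + 3*g) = (g - 3)*(g + 3)*(g)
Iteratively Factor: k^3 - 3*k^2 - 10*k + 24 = (k + 3)*(k^2 - 6*k + 8) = (k - 4)*(k + 3)*(k - 2)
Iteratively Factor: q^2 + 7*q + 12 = (q + 4)*(q + 3)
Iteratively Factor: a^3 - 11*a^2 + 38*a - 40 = (a - 2)*(a^2 - 9*a + 20) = (a - 5)*(a - 2)*(a - 4)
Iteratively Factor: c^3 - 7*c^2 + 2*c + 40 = (c + 2)*(c^2 - 9*c + 20) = (c - 5)*(c + 2)*(c - 4)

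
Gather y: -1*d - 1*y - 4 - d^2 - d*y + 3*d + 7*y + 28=-d^2 + 2*d + y*(6 - d) + 24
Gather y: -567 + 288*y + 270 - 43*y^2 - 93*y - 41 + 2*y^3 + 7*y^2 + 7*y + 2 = 2*y^3 - 36*y^2 + 202*y - 336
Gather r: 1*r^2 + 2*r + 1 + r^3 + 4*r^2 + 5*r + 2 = r^3 + 5*r^2 + 7*r + 3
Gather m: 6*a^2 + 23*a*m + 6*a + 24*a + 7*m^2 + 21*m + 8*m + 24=6*a^2 + 30*a + 7*m^2 + m*(23*a + 29) + 24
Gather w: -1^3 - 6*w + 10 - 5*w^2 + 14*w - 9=-5*w^2 + 8*w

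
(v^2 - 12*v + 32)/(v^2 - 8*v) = (v - 4)/v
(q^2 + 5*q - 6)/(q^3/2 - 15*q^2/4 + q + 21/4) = 4*(q^2 + 5*q - 6)/(2*q^3 - 15*q^2 + 4*q + 21)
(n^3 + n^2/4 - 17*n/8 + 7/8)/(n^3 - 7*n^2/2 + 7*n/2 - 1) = (n + 7/4)/(n - 2)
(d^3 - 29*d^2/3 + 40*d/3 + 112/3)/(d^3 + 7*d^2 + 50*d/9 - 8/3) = 3*(d^2 - 11*d + 28)/(3*d^2 + 17*d - 6)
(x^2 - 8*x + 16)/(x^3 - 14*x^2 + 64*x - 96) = 1/(x - 6)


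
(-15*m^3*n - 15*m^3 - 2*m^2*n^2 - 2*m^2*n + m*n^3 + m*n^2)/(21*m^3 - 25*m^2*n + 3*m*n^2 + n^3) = m*(-15*m^2*n - 15*m^2 - 2*m*n^2 - 2*m*n + n^3 + n^2)/(21*m^3 - 25*m^2*n + 3*m*n^2 + n^3)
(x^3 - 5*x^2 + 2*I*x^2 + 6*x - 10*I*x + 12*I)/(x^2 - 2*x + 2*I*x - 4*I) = x - 3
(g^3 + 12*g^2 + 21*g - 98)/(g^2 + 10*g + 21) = (g^2 + 5*g - 14)/(g + 3)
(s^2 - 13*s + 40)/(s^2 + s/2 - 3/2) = 2*(s^2 - 13*s + 40)/(2*s^2 + s - 3)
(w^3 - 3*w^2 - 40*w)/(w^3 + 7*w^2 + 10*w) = (w - 8)/(w + 2)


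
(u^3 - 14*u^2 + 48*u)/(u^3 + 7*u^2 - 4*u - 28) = u*(u^2 - 14*u + 48)/(u^3 + 7*u^2 - 4*u - 28)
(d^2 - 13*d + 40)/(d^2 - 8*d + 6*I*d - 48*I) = (d - 5)/(d + 6*I)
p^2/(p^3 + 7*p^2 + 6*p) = p/(p^2 + 7*p + 6)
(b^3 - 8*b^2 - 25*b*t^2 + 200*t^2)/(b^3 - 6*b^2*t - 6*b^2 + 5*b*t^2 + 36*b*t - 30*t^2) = (-b^2 - 5*b*t + 8*b + 40*t)/(-b^2 + b*t + 6*b - 6*t)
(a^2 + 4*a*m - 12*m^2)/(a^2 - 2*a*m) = (a + 6*m)/a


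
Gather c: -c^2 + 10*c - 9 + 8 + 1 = -c^2 + 10*c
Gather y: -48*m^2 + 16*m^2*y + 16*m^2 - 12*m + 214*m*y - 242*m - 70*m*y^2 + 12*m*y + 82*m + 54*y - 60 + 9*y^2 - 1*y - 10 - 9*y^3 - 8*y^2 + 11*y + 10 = -32*m^2 - 172*m - 9*y^3 + y^2*(1 - 70*m) + y*(16*m^2 + 226*m + 64) - 60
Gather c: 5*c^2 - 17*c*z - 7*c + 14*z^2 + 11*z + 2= 5*c^2 + c*(-17*z - 7) + 14*z^2 + 11*z + 2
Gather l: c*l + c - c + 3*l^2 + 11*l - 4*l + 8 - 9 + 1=3*l^2 + l*(c + 7)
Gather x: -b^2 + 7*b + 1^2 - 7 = -b^2 + 7*b - 6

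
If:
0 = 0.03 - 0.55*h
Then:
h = 0.05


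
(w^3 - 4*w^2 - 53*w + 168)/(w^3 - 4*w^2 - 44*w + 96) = (w^2 + 4*w - 21)/(w^2 + 4*w - 12)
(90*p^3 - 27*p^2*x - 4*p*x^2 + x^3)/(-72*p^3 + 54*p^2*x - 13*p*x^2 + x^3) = (5*p + x)/(-4*p + x)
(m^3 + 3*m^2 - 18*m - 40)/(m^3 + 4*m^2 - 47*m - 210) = (m^2 - 2*m - 8)/(m^2 - m - 42)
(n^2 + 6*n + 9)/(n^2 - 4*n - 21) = (n + 3)/(n - 7)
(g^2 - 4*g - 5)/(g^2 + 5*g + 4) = (g - 5)/(g + 4)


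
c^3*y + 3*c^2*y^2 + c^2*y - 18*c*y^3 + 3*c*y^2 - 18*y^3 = (c - 3*y)*(c + 6*y)*(c*y + y)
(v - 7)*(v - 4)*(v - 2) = v^3 - 13*v^2 + 50*v - 56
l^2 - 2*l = l*(l - 2)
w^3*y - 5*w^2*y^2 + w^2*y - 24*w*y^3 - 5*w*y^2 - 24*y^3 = (w - 8*y)*(w + 3*y)*(w*y + y)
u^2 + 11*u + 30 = (u + 5)*(u + 6)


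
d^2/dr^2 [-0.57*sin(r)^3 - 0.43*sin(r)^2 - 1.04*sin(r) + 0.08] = 1.4675*sin(r) - 1.2825*sin(3*r) - 0.86*cos(2*r)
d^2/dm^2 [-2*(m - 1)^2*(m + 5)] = -12*m - 12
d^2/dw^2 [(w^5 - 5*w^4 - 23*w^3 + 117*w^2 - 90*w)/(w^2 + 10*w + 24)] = 2*(3*w^7 + 75*w^6 + 666*w^5 + 1740*w^4 - 6848*w^3 - 42264*w^2 - 33264*w + 88992)/(w^6 + 30*w^5 + 372*w^4 + 2440*w^3 + 8928*w^2 + 17280*w + 13824)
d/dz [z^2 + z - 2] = 2*z + 1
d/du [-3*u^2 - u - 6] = -6*u - 1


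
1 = 1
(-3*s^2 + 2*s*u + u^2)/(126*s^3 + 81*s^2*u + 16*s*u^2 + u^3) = (-s + u)/(42*s^2 + 13*s*u + u^2)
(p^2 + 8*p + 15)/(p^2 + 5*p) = (p + 3)/p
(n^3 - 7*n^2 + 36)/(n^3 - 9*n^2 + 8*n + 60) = (n - 3)/(n - 5)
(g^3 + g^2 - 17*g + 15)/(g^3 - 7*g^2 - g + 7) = (g^2 + 2*g - 15)/(g^2 - 6*g - 7)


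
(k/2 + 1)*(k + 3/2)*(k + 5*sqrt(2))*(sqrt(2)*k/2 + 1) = sqrt(2)*k^4/4 + 7*sqrt(2)*k^3/8 + 3*k^3 + 13*sqrt(2)*k^2/4 + 21*k^2/2 + 9*k + 35*sqrt(2)*k/4 + 15*sqrt(2)/2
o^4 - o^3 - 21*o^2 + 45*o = o*(o - 3)^2*(o + 5)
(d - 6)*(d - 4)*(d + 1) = d^3 - 9*d^2 + 14*d + 24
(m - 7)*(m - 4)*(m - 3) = m^3 - 14*m^2 + 61*m - 84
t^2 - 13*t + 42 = (t - 7)*(t - 6)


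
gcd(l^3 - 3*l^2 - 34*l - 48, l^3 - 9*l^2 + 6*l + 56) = l + 2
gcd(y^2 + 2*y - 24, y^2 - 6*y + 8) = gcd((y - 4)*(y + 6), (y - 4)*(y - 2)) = y - 4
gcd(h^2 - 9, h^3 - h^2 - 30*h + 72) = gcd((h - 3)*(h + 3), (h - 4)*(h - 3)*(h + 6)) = h - 3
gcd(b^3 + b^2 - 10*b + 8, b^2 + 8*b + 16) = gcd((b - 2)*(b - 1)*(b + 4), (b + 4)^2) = b + 4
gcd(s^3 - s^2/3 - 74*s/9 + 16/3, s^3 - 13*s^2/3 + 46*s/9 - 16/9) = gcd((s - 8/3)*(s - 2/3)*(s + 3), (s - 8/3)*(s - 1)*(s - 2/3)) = s^2 - 10*s/3 + 16/9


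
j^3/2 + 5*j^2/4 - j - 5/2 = (j/2 + sqrt(2)/2)*(j + 5/2)*(j - sqrt(2))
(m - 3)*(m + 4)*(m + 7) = m^3 + 8*m^2 - 5*m - 84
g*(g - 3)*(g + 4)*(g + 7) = g^4 + 8*g^3 - 5*g^2 - 84*g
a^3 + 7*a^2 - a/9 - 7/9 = (a - 1/3)*(a + 1/3)*(a + 7)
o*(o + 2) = o^2 + 2*o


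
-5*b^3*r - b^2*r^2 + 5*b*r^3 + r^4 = r*(-b + r)*(b + r)*(5*b + r)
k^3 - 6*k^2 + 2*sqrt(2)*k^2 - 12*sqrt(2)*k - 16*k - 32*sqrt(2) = (k - 8)*(k + 2)*(k + 2*sqrt(2))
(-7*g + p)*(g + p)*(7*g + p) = -49*g^3 - 49*g^2*p + g*p^2 + p^3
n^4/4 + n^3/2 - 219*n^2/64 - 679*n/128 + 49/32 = (n/4 + 1)*(n - 7/2)*(n - 1/4)*(n + 7/4)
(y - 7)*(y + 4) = y^2 - 3*y - 28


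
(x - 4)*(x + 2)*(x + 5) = x^3 + 3*x^2 - 18*x - 40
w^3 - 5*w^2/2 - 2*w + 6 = (w - 2)^2*(w + 3/2)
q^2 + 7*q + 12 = (q + 3)*(q + 4)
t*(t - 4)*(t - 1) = t^3 - 5*t^2 + 4*t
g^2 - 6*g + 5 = (g - 5)*(g - 1)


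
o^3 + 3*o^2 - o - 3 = (o - 1)*(o + 1)*(o + 3)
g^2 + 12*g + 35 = (g + 5)*(g + 7)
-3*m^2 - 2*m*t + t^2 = (-3*m + t)*(m + t)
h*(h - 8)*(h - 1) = h^3 - 9*h^2 + 8*h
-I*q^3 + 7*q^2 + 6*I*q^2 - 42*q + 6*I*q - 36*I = (q - 6)*(q + 6*I)*(-I*q + 1)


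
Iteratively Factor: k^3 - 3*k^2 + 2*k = (k)*(k^2 - 3*k + 2) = k*(k - 1)*(k - 2)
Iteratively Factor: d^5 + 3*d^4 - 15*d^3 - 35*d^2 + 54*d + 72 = (d - 3)*(d^4 + 6*d^3 + 3*d^2 - 26*d - 24) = (d - 3)*(d + 1)*(d^3 + 5*d^2 - 2*d - 24) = (d - 3)*(d + 1)*(d + 3)*(d^2 + 2*d - 8) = (d - 3)*(d - 2)*(d + 1)*(d + 3)*(d + 4)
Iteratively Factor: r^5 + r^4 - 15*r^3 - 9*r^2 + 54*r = (r - 3)*(r^4 + 4*r^3 - 3*r^2 - 18*r) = (r - 3)*(r - 2)*(r^3 + 6*r^2 + 9*r) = r*(r - 3)*(r - 2)*(r^2 + 6*r + 9) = r*(r - 3)*(r - 2)*(r + 3)*(r + 3)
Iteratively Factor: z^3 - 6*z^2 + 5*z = (z - 1)*(z^2 - 5*z) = (z - 5)*(z - 1)*(z)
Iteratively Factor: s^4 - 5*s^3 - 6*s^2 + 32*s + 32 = (s + 2)*(s^3 - 7*s^2 + 8*s + 16) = (s + 1)*(s + 2)*(s^2 - 8*s + 16) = (s - 4)*(s + 1)*(s + 2)*(s - 4)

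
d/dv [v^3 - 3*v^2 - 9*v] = 3*v^2 - 6*v - 9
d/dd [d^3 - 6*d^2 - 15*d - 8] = 3*d^2 - 12*d - 15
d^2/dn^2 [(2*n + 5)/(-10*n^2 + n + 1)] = 2*((2*n + 5)*(20*n - 1)^2 + 12*(5*n + 4)*(-10*n^2 + n + 1))/(-10*n^2 + n + 1)^3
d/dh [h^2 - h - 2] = 2*h - 1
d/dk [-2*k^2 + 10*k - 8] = 10 - 4*k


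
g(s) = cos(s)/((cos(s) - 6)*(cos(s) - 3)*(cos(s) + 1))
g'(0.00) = 0.00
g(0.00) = 0.05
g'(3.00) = -50.33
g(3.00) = -3.55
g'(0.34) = -0.02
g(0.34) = 0.05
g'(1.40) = -0.05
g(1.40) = 0.01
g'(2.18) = -0.17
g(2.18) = -0.06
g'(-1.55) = 0.05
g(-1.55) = 0.00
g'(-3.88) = -0.36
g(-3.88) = -0.11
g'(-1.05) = 0.04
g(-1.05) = 0.02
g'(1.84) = -0.08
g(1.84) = -0.02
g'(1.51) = -0.05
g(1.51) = 0.00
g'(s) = -sin(s)/((cos(s) - 6)*(cos(s) - 3)*(cos(s) + 1)) + sin(s)*cos(s)/((cos(s) - 6)*(cos(s) - 3)*(cos(s) + 1)^2) + sin(s)*cos(s)/((cos(s) - 6)*(cos(s) - 3)^2*(cos(s) + 1)) + sin(s)*cos(s)/((cos(s) - 6)^2*(cos(s) - 3)*(cos(s) + 1))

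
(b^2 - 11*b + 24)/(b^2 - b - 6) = (b - 8)/(b + 2)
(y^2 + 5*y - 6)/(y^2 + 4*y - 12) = (y - 1)/(y - 2)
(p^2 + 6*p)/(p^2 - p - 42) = p/(p - 7)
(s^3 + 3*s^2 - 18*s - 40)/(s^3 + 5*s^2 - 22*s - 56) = (s + 5)/(s + 7)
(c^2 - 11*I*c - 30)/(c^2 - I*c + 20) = (c - 6*I)/(c + 4*I)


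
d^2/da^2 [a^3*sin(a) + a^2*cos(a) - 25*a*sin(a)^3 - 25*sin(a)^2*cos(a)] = -a^3*sin(a) + 5*a^2*cos(a) + 225*a*sin(a)^3 - 148*a*sin(a) + 75*sin(a)^2*cos(a) - 48*cos(a)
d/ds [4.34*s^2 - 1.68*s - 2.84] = 8.68*s - 1.68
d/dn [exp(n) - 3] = exp(n)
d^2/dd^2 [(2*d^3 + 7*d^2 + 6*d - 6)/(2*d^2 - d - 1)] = 2*(44*d^3 - 24*d^2 + 78*d - 17)/(8*d^6 - 12*d^5 - 6*d^4 + 11*d^3 + 3*d^2 - 3*d - 1)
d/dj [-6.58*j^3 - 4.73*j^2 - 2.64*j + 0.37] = -19.74*j^2 - 9.46*j - 2.64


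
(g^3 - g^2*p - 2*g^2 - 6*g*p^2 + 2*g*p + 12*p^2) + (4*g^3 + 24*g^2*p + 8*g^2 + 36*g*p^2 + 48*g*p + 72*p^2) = 5*g^3 + 23*g^2*p + 6*g^2 + 30*g*p^2 + 50*g*p + 84*p^2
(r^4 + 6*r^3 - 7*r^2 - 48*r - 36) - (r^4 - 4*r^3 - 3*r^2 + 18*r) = 10*r^3 - 4*r^2 - 66*r - 36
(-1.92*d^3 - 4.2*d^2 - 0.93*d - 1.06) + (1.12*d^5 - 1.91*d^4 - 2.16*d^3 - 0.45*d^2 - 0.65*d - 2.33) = 1.12*d^5 - 1.91*d^4 - 4.08*d^3 - 4.65*d^2 - 1.58*d - 3.39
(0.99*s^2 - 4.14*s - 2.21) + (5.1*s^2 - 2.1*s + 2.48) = 6.09*s^2 - 6.24*s + 0.27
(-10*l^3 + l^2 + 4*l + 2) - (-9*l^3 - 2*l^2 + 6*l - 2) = -l^3 + 3*l^2 - 2*l + 4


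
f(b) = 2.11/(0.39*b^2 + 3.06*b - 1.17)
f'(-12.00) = 0.04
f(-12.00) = 0.12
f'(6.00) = -0.02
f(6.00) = 0.07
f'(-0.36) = -1.19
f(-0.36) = -0.95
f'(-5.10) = 0.04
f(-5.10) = -0.32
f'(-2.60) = -0.05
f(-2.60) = -0.33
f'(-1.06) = -0.30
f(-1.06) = -0.53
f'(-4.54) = 0.02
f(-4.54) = -0.30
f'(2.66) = -0.11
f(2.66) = 0.22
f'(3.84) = -0.05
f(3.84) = 0.13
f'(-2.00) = -0.10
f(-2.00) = -0.37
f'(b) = 2.11*(-0.78*b - 3.06)/(0.39*b^2 + 3.06*b - 1.17)^2 = (-1.6458*b - 6.4566)/(0.39*b^2 + 3.06*b - 1.17)^2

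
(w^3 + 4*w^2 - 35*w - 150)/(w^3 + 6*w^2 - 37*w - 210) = (w + 5)/(w + 7)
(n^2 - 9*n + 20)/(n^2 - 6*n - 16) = (-n^2 + 9*n - 20)/(-n^2 + 6*n + 16)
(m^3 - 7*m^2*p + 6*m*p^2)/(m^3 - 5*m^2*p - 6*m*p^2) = (m - p)/(m + p)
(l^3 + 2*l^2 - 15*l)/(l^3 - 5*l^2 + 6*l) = (l + 5)/(l - 2)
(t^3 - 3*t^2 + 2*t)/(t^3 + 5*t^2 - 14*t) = (t - 1)/(t + 7)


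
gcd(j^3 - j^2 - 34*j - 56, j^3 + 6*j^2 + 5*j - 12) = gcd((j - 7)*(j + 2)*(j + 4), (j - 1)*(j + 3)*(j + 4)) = j + 4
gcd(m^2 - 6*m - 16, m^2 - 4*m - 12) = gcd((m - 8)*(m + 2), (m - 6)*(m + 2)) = m + 2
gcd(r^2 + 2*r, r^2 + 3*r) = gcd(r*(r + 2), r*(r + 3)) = r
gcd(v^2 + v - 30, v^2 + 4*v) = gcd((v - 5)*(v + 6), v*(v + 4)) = 1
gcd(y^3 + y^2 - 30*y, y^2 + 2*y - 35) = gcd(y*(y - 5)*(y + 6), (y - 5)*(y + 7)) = y - 5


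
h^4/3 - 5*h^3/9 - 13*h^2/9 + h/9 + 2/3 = (h/3 + 1/3)*(h - 3)*(h - 2/3)*(h + 1)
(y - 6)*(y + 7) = y^2 + y - 42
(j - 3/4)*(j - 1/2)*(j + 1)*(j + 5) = j^4 + 19*j^3/4 - 17*j^2/8 - 4*j + 15/8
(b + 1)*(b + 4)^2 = b^3 + 9*b^2 + 24*b + 16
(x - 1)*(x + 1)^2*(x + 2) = x^4 + 3*x^3 + x^2 - 3*x - 2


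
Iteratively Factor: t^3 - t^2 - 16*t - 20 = (t - 5)*(t^2 + 4*t + 4) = (t - 5)*(t + 2)*(t + 2)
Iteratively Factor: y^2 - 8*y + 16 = (y - 4)*(y - 4)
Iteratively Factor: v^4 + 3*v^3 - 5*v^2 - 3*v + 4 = (v + 1)*(v^3 + 2*v^2 - 7*v + 4) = (v - 1)*(v + 1)*(v^2 + 3*v - 4) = (v - 1)^2*(v + 1)*(v + 4)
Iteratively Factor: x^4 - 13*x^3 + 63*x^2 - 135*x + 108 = (x - 3)*(x^3 - 10*x^2 + 33*x - 36) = (x - 4)*(x - 3)*(x^2 - 6*x + 9) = (x - 4)*(x - 3)^2*(x - 3)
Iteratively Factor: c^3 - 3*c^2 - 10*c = (c - 5)*(c^2 + 2*c) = c*(c - 5)*(c + 2)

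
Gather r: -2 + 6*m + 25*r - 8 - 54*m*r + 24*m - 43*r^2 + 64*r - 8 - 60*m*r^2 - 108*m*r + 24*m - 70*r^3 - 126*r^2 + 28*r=54*m - 70*r^3 + r^2*(-60*m - 169) + r*(117 - 162*m) - 18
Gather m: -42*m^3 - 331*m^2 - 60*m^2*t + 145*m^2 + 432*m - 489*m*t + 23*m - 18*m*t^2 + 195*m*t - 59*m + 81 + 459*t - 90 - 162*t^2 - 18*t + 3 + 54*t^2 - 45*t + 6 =-42*m^3 + m^2*(-60*t - 186) + m*(-18*t^2 - 294*t + 396) - 108*t^2 + 396*t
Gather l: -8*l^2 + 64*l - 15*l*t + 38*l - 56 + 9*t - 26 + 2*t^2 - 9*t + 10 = -8*l^2 + l*(102 - 15*t) + 2*t^2 - 72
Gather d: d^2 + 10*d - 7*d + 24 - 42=d^2 + 3*d - 18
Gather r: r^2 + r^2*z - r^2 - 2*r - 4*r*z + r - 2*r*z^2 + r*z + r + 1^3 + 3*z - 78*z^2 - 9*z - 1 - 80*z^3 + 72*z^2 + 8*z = r^2*z + r*(-2*z^2 - 3*z) - 80*z^3 - 6*z^2 + 2*z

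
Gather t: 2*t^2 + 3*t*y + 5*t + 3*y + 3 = 2*t^2 + t*(3*y + 5) + 3*y + 3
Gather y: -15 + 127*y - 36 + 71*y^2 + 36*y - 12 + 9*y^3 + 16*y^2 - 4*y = 9*y^3 + 87*y^2 + 159*y - 63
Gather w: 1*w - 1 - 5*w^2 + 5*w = -5*w^2 + 6*w - 1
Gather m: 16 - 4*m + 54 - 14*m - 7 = 63 - 18*m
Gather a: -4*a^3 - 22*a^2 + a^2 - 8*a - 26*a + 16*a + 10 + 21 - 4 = -4*a^3 - 21*a^2 - 18*a + 27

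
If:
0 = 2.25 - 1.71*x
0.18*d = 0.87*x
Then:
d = 6.36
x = 1.32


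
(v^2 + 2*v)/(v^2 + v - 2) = v/(v - 1)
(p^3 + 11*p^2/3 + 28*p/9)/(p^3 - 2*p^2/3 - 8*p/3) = (p + 7/3)/(p - 2)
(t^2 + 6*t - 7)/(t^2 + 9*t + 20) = (t^2 + 6*t - 7)/(t^2 + 9*t + 20)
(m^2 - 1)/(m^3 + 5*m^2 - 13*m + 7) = (m + 1)/(m^2 + 6*m - 7)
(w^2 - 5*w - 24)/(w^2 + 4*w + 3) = (w - 8)/(w + 1)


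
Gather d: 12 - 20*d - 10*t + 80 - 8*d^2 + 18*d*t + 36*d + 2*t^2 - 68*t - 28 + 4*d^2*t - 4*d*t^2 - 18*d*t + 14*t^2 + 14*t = d^2*(4*t - 8) + d*(16 - 4*t^2) + 16*t^2 - 64*t + 64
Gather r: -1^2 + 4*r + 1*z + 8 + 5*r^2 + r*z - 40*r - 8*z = 5*r^2 + r*(z - 36) - 7*z + 7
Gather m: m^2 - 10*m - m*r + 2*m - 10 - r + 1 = m^2 + m*(-r - 8) - r - 9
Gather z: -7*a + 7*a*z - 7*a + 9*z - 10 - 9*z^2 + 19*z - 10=-14*a - 9*z^2 + z*(7*a + 28) - 20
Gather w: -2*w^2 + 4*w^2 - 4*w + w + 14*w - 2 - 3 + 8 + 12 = 2*w^2 + 11*w + 15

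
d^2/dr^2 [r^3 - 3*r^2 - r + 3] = 6*r - 6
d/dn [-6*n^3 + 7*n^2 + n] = -18*n^2 + 14*n + 1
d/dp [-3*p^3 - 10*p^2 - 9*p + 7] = -9*p^2 - 20*p - 9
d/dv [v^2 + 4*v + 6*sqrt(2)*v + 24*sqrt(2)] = 2*v + 4 + 6*sqrt(2)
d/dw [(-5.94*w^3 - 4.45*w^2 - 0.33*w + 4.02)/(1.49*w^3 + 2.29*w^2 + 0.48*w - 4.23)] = (-6.9721*w^4 - 4.719*w^3 + 56.0289*w^2 + 19.2354*w - 0.5337)/(2.2201*w^6 + 6.8242*w^5 + 6.6745*w^4 - 10.407*w^3 - 19.143*w^2 - 4.0608*w + 17.8929)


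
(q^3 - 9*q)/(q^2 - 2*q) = (q^2 - 9)/(q - 2)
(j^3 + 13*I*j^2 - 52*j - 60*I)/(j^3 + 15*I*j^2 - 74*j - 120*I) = (j + 2*I)/(j + 4*I)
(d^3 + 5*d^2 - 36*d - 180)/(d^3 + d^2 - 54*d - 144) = (d^2 - d - 30)/(d^2 - 5*d - 24)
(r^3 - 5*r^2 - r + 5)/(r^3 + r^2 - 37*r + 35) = (r + 1)/(r + 7)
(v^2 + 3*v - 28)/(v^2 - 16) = (v + 7)/(v + 4)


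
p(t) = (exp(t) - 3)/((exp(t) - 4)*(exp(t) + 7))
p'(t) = -(exp(t) - 3)*exp(t)/((exp(t) - 4)*(exp(t) + 7)^2) + exp(t)/((exp(t) - 4)*(exp(t) + 7)) - (exp(t) - 3)*exp(t)/((exp(t) - 4)^2*(exp(t) + 7)) = (-exp(2*t) + 6*exp(t) - 19)*exp(t)/(exp(4*t) + 6*exp(3*t) - 47*exp(2*t) - 168*exp(t) + 784)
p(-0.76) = 0.10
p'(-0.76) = -0.01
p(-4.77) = 0.11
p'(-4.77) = -0.00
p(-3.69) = 0.11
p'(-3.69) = -0.00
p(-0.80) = 0.10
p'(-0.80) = -0.01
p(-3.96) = 0.11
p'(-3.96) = -0.00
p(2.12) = 0.08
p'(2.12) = -0.07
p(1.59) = 0.18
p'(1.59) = -0.58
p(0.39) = 0.07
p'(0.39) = -0.04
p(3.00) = 0.04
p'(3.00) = -0.03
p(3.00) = 0.04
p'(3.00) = -0.03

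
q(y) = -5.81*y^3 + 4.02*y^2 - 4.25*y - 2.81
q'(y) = -17.43*y^2 + 8.04*y - 4.25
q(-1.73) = 46.66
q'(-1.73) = -70.33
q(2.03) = -43.47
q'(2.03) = -59.76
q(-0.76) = 5.29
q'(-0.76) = -20.43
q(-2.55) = 130.51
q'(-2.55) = -138.09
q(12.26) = -10157.18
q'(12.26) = -2525.54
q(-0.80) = 6.14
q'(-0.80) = -21.84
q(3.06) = -144.65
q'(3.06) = -142.86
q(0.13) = -3.31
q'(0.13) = -3.50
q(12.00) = -9514.61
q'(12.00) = -2417.69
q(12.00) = -9514.61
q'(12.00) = -2417.69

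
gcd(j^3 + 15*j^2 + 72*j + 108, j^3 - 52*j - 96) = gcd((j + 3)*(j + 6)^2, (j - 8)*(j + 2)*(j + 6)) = j + 6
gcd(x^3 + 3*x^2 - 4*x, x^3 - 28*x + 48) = 1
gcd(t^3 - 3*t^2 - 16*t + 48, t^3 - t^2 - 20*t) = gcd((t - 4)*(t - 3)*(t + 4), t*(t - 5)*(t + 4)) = t + 4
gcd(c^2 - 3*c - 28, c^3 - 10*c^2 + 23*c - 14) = c - 7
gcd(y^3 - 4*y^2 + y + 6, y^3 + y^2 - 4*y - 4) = y^2 - y - 2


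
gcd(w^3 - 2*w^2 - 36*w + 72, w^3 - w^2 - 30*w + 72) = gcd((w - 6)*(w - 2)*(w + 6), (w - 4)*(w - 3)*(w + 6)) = w + 6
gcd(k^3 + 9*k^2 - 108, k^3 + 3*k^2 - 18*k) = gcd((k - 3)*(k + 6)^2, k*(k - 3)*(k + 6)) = k^2 + 3*k - 18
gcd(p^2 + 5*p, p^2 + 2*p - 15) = p + 5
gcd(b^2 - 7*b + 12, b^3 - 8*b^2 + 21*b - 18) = b - 3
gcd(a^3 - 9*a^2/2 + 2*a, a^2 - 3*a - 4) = a - 4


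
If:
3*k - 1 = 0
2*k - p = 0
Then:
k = 1/3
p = 2/3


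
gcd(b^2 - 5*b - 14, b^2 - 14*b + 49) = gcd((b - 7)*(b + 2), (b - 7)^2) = b - 7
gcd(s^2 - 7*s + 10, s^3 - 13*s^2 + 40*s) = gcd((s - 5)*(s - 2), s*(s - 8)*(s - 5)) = s - 5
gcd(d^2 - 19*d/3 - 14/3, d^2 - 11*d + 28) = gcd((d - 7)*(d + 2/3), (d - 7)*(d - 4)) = d - 7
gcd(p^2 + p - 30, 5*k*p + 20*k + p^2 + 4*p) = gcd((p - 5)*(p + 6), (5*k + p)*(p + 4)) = 1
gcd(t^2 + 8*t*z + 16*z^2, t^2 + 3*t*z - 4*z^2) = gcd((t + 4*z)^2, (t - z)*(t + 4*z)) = t + 4*z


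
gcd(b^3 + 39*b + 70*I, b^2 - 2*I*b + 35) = b^2 - 2*I*b + 35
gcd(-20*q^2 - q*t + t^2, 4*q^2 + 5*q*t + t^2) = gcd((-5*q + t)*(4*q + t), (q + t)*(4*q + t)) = 4*q + t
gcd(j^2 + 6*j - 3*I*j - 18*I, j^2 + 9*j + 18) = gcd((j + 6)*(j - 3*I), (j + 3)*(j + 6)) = j + 6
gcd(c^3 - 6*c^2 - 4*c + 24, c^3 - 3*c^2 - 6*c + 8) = c + 2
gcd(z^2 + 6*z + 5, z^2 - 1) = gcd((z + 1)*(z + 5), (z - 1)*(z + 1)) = z + 1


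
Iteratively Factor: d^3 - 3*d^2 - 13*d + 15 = (d + 3)*(d^2 - 6*d + 5) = (d - 5)*(d + 3)*(d - 1)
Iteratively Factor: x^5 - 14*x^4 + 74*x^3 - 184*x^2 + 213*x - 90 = (x - 1)*(x^4 - 13*x^3 + 61*x^2 - 123*x + 90) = (x - 5)*(x - 1)*(x^3 - 8*x^2 + 21*x - 18) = (x - 5)*(x - 3)*(x - 1)*(x^2 - 5*x + 6) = (x - 5)*(x - 3)^2*(x - 1)*(x - 2)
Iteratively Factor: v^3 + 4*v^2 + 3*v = (v + 3)*(v^2 + v) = (v + 1)*(v + 3)*(v)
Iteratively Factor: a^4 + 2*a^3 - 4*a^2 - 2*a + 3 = (a - 1)*(a^3 + 3*a^2 - a - 3) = (a - 1)*(a + 1)*(a^2 + 2*a - 3) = (a - 1)*(a + 1)*(a + 3)*(a - 1)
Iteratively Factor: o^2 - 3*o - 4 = (o - 4)*(o + 1)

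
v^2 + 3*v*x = v*(v + 3*x)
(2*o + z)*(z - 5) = 2*o*z - 10*o + z^2 - 5*z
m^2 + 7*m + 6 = (m + 1)*(m + 6)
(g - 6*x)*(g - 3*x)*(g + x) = g^3 - 8*g^2*x + 9*g*x^2 + 18*x^3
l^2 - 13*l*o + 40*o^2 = (l - 8*o)*(l - 5*o)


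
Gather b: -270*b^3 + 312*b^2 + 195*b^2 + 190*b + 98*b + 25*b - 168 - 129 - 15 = -270*b^3 + 507*b^2 + 313*b - 312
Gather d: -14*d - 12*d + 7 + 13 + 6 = 26 - 26*d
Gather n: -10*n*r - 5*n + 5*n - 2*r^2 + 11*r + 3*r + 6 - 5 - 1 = -10*n*r - 2*r^2 + 14*r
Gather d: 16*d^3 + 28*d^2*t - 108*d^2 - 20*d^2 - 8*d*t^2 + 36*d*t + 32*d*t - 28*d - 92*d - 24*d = 16*d^3 + d^2*(28*t - 128) + d*(-8*t^2 + 68*t - 144)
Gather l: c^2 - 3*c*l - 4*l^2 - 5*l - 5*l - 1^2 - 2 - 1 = c^2 - 4*l^2 + l*(-3*c - 10) - 4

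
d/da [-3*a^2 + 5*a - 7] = 5 - 6*a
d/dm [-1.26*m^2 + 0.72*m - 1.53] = 0.72 - 2.52*m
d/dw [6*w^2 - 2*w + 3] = 12*w - 2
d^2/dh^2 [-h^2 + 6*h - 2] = -2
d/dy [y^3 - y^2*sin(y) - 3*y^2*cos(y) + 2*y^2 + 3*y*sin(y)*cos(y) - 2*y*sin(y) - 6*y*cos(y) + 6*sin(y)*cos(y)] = 3*y^2*sin(y) - y^2*cos(y) + 3*y^2 + 4*y*sin(y) - 8*y*cos(y) + 3*y*cos(2*y) + 4*y - 2*sin(y) + 3*sin(2*y)/2 - 6*cos(y) + 6*cos(2*y)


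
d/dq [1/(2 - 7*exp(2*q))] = 14*exp(2*q)/(7*exp(2*q) - 2)^2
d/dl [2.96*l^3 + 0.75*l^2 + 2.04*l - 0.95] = 8.88*l^2 + 1.5*l + 2.04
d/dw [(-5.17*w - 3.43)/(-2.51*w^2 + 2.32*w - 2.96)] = (-12.9767*w^2 - 17.2186*w + 23.2608)/(6.3001*w^4 - 11.6464*w^3 + 20.2416*w^2 - 13.7344*w + 8.7616)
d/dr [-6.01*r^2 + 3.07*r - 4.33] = 3.07 - 12.02*r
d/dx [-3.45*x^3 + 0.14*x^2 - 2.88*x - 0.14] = -10.35*x^2 + 0.28*x - 2.88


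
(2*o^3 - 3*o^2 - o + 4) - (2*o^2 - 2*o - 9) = 2*o^3 - 5*o^2 + o + 13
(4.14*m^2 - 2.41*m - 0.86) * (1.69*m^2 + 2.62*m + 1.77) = 6.9966*m^4 + 6.7739*m^3 - 0.439800000000001*m^2 - 6.5189*m - 1.5222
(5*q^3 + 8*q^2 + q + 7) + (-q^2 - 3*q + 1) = 5*q^3 + 7*q^2 - 2*q + 8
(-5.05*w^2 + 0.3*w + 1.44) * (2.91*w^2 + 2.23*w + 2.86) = -14.6955*w^4 - 10.3885*w^3 - 9.5836*w^2 + 4.0692*w + 4.1184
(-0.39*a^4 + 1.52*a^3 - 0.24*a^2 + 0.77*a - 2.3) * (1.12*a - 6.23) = -0.4368*a^5 + 4.1321*a^4 - 9.7384*a^3 + 2.3576*a^2 - 7.3731*a + 14.329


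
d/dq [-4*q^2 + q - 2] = 1 - 8*q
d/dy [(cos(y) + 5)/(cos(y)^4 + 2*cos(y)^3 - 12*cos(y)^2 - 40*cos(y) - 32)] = 3*(cos(y)^2 + 4*cos(y) - 14)*sin(y)/((cos(y) - 4)^2*(cos(y) + 2)^4)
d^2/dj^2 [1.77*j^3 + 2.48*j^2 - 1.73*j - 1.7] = 10.62*j + 4.96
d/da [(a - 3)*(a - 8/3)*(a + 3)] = 3*a^2 - 16*a/3 - 9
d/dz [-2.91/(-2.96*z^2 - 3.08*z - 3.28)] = (-17.2272*z - 8.9628)/(2.96*z^2 + 3.08*z + 3.28)^2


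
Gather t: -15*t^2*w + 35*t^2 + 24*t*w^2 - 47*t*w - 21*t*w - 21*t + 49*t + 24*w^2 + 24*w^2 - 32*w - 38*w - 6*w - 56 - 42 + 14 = t^2*(35 - 15*w) + t*(24*w^2 - 68*w + 28) + 48*w^2 - 76*w - 84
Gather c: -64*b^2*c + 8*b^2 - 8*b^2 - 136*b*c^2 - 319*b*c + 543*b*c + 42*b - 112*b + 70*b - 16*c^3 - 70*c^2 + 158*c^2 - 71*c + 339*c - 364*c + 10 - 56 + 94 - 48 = -16*c^3 + c^2*(88 - 136*b) + c*(-64*b^2 + 224*b - 96)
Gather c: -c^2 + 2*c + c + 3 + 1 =-c^2 + 3*c + 4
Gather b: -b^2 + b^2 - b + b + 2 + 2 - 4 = 0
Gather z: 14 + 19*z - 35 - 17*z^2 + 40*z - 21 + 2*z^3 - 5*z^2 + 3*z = 2*z^3 - 22*z^2 + 62*z - 42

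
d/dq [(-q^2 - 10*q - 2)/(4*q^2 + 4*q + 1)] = 2*(9*q - 1)/(8*q^3 + 12*q^2 + 6*q + 1)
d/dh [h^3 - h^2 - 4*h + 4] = 3*h^2 - 2*h - 4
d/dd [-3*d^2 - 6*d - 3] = -6*d - 6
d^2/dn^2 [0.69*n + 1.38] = 0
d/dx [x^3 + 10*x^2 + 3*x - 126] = 3*x^2 + 20*x + 3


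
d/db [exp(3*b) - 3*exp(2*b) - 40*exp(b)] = (3*exp(2*b) - 6*exp(b) - 40)*exp(b)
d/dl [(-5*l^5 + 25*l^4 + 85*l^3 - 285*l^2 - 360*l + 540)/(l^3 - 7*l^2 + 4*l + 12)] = 10*(-l^5 + l^4 + 5*l^3 - 7*l^2 - 4*l - 18)/(l^4 - 2*l^3 - 3*l^2 + 4*l + 4)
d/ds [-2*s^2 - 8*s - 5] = -4*s - 8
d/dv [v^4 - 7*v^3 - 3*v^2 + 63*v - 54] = 4*v^3 - 21*v^2 - 6*v + 63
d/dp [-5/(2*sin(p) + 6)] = 5*cos(p)/(2*(sin(p) + 3)^2)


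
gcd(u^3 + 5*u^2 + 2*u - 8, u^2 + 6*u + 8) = u^2 + 6*u + 8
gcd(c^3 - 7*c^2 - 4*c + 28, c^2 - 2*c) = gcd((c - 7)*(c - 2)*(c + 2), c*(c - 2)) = c - 2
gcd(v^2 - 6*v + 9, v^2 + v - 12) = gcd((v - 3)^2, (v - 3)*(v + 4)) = v - 3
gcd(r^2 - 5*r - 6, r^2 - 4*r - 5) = r + 1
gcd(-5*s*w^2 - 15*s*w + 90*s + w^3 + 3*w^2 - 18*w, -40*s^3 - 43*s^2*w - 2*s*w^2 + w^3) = 1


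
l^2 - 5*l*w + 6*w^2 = (l - 3*w)*(l - 2*w)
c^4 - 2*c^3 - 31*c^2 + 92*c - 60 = (c - 5)*(c - 2)*(c - 1)*(c + 6)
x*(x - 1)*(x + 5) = x^3 + 4*x^2 - 5*x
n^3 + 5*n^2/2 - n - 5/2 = (n - 1)*(n + 1)*(n + 5/2)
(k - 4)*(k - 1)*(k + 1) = k^3 - 4*k^2 - k + 4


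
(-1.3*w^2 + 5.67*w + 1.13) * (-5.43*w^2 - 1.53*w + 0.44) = 7.059*w^4 - 28.7991*w^3 - 15.383*w^2 + 0.7659*w + 0.4972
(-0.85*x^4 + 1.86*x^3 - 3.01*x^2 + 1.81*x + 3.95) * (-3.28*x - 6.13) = 2.788*x^5 - 0.8903*x^4 - 1.529*x^3 + 12.5145*x^2 - 24.0513*x - 24.2135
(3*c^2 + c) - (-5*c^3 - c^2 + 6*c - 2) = 5*c^3 + 4*c^2 - 5*c + 2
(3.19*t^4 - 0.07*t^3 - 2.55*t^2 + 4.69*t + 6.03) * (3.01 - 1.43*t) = -4.5617*t^5 + 9.702*t^4 + 3.4358*t^3 - 14.3822*t^2 + 5.494*t + 18.1503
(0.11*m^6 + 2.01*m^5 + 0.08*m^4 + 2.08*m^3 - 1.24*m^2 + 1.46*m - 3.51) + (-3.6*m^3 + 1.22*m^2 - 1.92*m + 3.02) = 0.11*m^6 + 2.01*m^5 + 0.08*m^4 - 1.52*m^3 - 0.02*m^2 - 0.46*m - 0.49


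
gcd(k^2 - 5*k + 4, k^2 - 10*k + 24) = k - 4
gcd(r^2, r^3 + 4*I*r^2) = r^2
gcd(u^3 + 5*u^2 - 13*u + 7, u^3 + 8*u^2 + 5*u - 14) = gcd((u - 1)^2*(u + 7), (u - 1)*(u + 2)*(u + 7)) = u^2 + 6*u - 7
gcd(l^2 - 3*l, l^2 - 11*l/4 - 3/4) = l - 3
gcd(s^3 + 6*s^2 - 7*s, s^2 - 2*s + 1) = s - 1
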